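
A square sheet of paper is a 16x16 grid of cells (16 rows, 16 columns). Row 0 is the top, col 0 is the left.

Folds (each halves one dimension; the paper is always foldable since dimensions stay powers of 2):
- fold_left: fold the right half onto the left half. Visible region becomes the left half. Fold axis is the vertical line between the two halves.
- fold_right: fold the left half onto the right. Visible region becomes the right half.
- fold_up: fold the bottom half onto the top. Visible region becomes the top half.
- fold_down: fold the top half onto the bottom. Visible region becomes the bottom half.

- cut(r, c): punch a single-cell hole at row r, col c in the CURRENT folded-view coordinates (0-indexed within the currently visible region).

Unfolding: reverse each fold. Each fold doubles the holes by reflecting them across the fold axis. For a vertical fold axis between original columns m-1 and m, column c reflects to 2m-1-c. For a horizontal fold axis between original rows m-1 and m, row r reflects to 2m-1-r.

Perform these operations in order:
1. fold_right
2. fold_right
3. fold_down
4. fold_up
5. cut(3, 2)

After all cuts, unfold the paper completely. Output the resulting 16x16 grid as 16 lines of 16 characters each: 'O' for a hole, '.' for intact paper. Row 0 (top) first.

Op 1 fold_right: fold axis v@8; visible region now rows[0,16) x cols[8,16) = 16x8
Op 2 fold_right: fold axis v@12; visible region now rows[0,16) x cols[12,16) = 16x4
Op 3 fold_down: fold axis h@8; visible region now rows[8,16) x cols[12,16) = 8x4
Op 4 fold_up: fold axis h@12; visible region now rows[8,12) x cols[12,16) = 4x4
Op 5 cut(3, 2): punch at orig (11,14); cuts so far [(11, 14)]; region rows[8,12) x cols[12,16) = 4x4
Unfold 1 (reflect across h@12): 2 holes -> [(11, 14), (12, 14)]
Unfold 2 (reflect across h@8): 4 holes -> [(3, 14), (4, 14), (11, 14), (12, 14)]
Unfold 3 (reflect across v@12): 8 holes -> [(3, 9), (3, 14), (4, 9), (4, 14), (11, 9), (11, 14), (12, 9), (12, 14)]
Unfold 4 (reflect across v@8): 16 holes -> [(3, 1), (3, 6), (3, 9), (3, 14), (4, 1), (4, 6), (4, 9), (4, 14), (11, 1), (11, 6), (11, 9), (11, 14), (12, 1), (12, 6), (12, 9), (12, 14)]

Answer: ................
................
................
.O....O..O....O.
.O....O..O....O.
................
................
................
................
................
................
.O....O..O....O.
.O....O..O....O.
................
................
................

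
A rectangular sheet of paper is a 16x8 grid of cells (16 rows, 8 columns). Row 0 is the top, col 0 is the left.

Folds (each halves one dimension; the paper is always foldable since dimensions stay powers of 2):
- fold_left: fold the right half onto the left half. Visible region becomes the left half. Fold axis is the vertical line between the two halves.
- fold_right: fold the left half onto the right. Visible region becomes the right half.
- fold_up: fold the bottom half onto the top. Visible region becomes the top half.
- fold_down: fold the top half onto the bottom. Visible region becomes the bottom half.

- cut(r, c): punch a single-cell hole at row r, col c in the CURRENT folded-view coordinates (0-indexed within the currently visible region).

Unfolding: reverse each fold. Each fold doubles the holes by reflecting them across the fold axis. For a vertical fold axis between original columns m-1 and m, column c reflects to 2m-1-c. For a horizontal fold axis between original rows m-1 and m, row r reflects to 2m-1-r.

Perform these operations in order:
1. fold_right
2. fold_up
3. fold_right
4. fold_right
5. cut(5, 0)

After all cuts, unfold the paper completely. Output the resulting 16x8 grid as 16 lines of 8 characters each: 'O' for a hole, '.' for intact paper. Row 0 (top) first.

Answer: ........
........
........
........
........
OOOOOOOO
........
........
........
........
OOOOOOOO
........
........
........
........
........

Derivation:
Op 1 fold_right: fold axis v@4; visible region now rows[0,16) x cols[4,8) = 16x4
Op 2 fold_up: fold axis h@8; visible region now rows[0,8) x cols[4,8) = 8x4
Op 3 fold_right: fold axis v@6; visible region now rows[0,8) x cols[6,8) = 8x2
Op 4 fold_right: fold axis v@7; visible region now rows[0,8) x cols[7,8) = 8x1
Op 5 cut(5, 0): punch at orig (5,7); cuts so far [(5, 7)]; region rows[0,8) x cols[7,8) = 8x1
Unfold 1 (reflect across v@7): 2 holes -> [(5, 6), (5, 7)]
Unfold 2 (reflect across v@6): 4 holes -> [(5, 4), (5, 5), (5, 6), (5, 7)]
Unfold 3 (reflect across h@8): 8 holes -> [(5, 4), (5, 5), (5, 6), (5, 7), (10, 4), (10, 5), (10, 6), (10, 7)]
Unfold 4 (reflect across v@4): 16 holes -> [(5, 0), (5, 1), (5, 2), (5, 3), (5, 4), (5, 5), (5, 6), (5, 7), (10, 0), (10, 1), (10, 2), (10, 3), (10, 4), (10, 5), (10, 6), (10, 7)]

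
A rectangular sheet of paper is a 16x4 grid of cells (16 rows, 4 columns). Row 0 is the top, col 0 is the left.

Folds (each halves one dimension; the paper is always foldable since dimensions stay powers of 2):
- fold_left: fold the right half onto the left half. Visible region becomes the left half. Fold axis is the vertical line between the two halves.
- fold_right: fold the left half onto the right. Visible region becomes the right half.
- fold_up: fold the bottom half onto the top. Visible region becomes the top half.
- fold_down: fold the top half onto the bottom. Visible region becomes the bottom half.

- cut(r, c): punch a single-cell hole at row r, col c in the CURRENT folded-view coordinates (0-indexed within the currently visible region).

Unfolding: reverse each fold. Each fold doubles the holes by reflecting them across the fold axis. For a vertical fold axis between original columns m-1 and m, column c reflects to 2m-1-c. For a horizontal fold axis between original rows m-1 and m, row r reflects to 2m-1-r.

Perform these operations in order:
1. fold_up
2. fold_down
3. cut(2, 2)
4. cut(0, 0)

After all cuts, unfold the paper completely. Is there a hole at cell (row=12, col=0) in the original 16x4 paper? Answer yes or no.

Op 1 fold_up: fold axis h@8; visible region now rows[0,8) x cols[0,4) = 8x4
Op 2 fold_down: fold axis h@4; visible region now rows[4,8) x cols[0,4) = 4x4
Op 3 cut(2, 2): punch at orig (6,2); cuts so far [(6, 2)]; region rows[4,8) x cols[0,4) = 4x4
Op 4 cut(0, 0): punch at orig (4,0); cuts so far [(4, 0), (6, 2)]; region rows[4,8) x cols[0,4) = 4x4
Unfold 1 (reflect across h@4): 4 holes -> [(1, 2), (3, 0), (4, 0), (6, 2)]
Unfold 2 (reflect across h@8): 8 holes -> [(1, 2), (3, 0), (4, 0), (6, 2), (9, 2), (11, 0), (12, 0), (14, 2)]
Holes: [(1, 2), (3, 0), (4, 0), (6, 2), (9, 2), (11, 0), (12, 0), (14, 2)]

Answer: yes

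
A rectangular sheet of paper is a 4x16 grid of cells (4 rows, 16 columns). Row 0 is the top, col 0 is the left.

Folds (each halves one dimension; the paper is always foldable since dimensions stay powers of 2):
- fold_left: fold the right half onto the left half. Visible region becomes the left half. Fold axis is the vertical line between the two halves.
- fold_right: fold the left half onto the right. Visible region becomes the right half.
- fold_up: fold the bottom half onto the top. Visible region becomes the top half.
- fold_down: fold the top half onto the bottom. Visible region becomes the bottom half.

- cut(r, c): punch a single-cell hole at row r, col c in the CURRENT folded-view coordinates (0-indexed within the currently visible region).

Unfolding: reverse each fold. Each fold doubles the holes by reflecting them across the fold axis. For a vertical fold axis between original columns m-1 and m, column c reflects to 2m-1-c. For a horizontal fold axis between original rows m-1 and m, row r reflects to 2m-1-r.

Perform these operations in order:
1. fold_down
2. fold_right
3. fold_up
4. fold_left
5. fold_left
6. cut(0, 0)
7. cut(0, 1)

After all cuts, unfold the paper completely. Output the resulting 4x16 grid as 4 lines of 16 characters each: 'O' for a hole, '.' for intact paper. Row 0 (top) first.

Op 1 fold_down: fold axis h@2; visible region now rows[2,4) x cols[0,16) = 2x16
Op 2 fold_right: fold axis v@8; visible region now rows[2,4) x cols[8,16) = 2x8
Op 3 fold_up: fold axis h@3; visible region now rows[2,3) x cols[8,16) = 1x8
Op 4 fold_left: fold axis v@12; visible region now rows[2,3) x cols[8,12) = 1x4
Op 5 fold_left: fold axis v@10; visible region now rows[2,3) x cols[8,10) = 1x2
Op 6 cut(0, 0): punch at orig (2,8); cuts so far [(2, 8)]; region rows[2,3) x cols[8,10) = 1x2
Op 7 cut(0, 1): punch at orig (2,9); cuts so far [(2, 8), (2, 9)]; region rows[2,3) x cols[8,10) = 1x2
Unfold 1 (reflect across v@10): 4 holes -> [(2, 8), (2, 9), (2, 10), (2, 11)]
Unfold 2 (reflect across v@12): 8 holes -> [(2, 8), (2, 9), (2, 10), (2, 11), (2, 12), (2, 13), (2, 14), (2, 15)]
Unfold 3 (reflect across h@3): 16 holes -> [(2, 8), (2, 9), (2, 10), (2, 11), (2, 12), (2, 13), (2, 14), (2, 15), (3, 8), (3, 9), (3, 10), (3, 11), (3, 12), (3, 13), (3, 14), (3, 15)]
Unfold 4 (reflect across v@8): 32 holes -> [(2, 0), (2, 1), (2, 2), (2, 3), (2, 4), (2, 5), (2, 6), (2, 7), (2, 8), (2, 9), (2, 10), (2, 11), (2, 12), (2, 13), (2, 14), (2, 15), (3, 0), (3, 1), (3, 2), (3, 3), (3, 4), (3, 5), (3, 6), (3, 7), (3, 8), (3, 9), (3, 10), (3, 11), (3, 12), (3, 13), (3, 14), (3, 15)]
Unfold 5 (reflect across h@2): 64 holes -> [(0, 0), (0, 1), (0, 2), (0, 3), (0, 4), (0, 5), (0, 6), (0, 7), (0, 8), (0, 9), (0, 10), (0, 11), (0, 12), (0, 13), (0, 14), (0, 15), (1, 0), (1, 1), (1, 2), (1, 3), (1, 4), (1, 5), (1, 6), (1, 7), (1, 8), (1, 9), (1, 10), (1, 11), (1, 12), (1, 13), (1, 14), (1, 15), (2, 0), (2, 1), (2, 2), (2, 3), (2, 4), (2, 5), (2, 6), (2, 7), (2, 8), (2, 9), (2, 10), (2, 11), (2, 12), (2, 13), (2, 14), (2, 15), (3, 0), (3, 1), (3, 2), (3, 3), (3, 4), (3, 5), (3, 6), (3, 7), (3, 8), (3, 9), (3, 10), (3, 11), (3, 12), (3, 13), (3, 14), (3, 15)]

Answer: OOOOOOOOOOOOOOOO
OOOOOOOOOOOOOOOO
OOOOOOOOOOOOOOOO
OOOOOOOOOOOOOOOO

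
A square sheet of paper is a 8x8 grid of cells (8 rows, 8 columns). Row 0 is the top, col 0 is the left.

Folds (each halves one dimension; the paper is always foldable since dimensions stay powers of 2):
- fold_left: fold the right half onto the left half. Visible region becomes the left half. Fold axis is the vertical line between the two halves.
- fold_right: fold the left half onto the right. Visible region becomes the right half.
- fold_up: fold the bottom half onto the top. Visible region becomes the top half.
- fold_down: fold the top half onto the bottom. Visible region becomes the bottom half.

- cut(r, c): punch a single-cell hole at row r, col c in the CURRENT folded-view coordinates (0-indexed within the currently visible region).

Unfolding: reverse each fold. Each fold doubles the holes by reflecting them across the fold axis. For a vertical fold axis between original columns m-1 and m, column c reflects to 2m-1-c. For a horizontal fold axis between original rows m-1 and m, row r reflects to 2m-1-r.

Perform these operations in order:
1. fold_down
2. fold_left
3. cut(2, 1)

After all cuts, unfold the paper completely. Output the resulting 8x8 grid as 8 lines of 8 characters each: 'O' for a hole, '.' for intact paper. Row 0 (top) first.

Op 1 fold_down: fold axis h@4; visible region now rows[4,8) x cols[0,8) = 4x8
Op 2 fold_left: fold axis v@4; visible region now rows[4,8) x cols[0,4) = 4x4
Op 3 cut(2, 1): punch at orig (6,1); cuts so far [(6, 1)]; region rows[4,8) x cols[0,4) = 4x4
Unfold 1 (reflect across v@4): 2 holes -> [(6, 1), (6, 6)]
Unfold 2 (reflect across h@4): 4 holes -> [(1, 1), (1, 6), (6, 1), (6, 6)]

Answer: ........
.O....O.
........
........
........
........
.O....O.
........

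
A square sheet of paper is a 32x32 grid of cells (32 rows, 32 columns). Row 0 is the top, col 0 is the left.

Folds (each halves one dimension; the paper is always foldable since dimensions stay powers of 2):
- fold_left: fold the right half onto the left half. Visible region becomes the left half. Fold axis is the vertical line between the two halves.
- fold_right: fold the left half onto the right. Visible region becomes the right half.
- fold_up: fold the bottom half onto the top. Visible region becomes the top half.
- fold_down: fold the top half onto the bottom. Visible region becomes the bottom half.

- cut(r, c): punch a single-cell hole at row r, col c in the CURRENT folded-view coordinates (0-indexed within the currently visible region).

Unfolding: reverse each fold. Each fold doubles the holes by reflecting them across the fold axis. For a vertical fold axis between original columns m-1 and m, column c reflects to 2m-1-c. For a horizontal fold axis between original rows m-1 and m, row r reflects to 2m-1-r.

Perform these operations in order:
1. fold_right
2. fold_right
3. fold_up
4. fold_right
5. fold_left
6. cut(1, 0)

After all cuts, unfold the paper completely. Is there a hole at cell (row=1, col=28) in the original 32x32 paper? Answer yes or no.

Answer: yes

Derivation:
Op 1 fold_right: fold axis v@16; visible region now rows[0,32) x cols[16,32) = 32x16
Op 2 fold_right: fold axis v@24; visible region now rows[0,32) x cols[24,32) = 32x8
Op 3 fold_up: fold axis h@16; visible region now rows[0,16) x cols[24,32) = 16x8
Op 4 fold_right: fold axis v@28; visible region now rows[0,16) x cols[28,32) = 16x4
Op 5 fold_left: fold axis v@30; visible region now rows[0,16) x cols[28,30) = 16x2
Op 6 cut(1, 0): punch at orig (1,28); cuts so far [(1, 28)]; region rows[0,16) x cols[28,30) = 16x2
Unfold 1 (reflect across v@30): 2 holes -> [(1, 28), (1, 31)]
Unfold 2 (reflect across v@28): 4 holes -> [(1, 24), (1, 27), (1, 28), (1, 31)]
Unfold 3 (reflect across h@16): 8 holes -> [(1, 24), (1, 27), (1, 28), (1, 31), (30, 24), (30, 27), (30, 28), (30, 31)]
Unfold 4 (reflect across v@24): 16 holes -> [(1, 16), (1, 19), (1, 20), (1, 23), (1, 24), (1, 27), (1, 28), (1, 31), (30, 16), (30, 19), (30, 20), (30, 23), (30, 24), (30, 27), (30, 28), (30, 31)]
Unfold 5 (reflect across v@16): 32 holes -> [(1, 0), (1, 3), (1, 4), (1, 7), (1, 8), (1, 11), (1, 12), (1, 15), (1, 16), (1, 19), (1, 20), (1, 23), (1, 24), (1, 27), (1, 28), (1, 31), (30, 0), (30, 3), (30, 4), (30, 7), (30, 8), (30, 11), (30, 12), (30, 15), (30, 16), (30, 19), (30, 20), (30, 23), (30, 24), (30, 27), (30, 28), (30, 31)]
Holes: [(1, 0), (1, 3), (1, 4), (1, 7), (1, 8), (1, 11), (1, 12), (1, 15), (1, 16), (1, 19), (1, 20), (1, 23), (1, 24), (1, 27), (1, 28), (1, 31), (30, 0), (30, 3), (30, 4), (30, 7), (30, 8), (30, 11), (30, 12), (30, 15), (30, 16), (30, 19), (30, 20), (30, 23), (30, 24), (30, 27), (30, 28), (30, 31)]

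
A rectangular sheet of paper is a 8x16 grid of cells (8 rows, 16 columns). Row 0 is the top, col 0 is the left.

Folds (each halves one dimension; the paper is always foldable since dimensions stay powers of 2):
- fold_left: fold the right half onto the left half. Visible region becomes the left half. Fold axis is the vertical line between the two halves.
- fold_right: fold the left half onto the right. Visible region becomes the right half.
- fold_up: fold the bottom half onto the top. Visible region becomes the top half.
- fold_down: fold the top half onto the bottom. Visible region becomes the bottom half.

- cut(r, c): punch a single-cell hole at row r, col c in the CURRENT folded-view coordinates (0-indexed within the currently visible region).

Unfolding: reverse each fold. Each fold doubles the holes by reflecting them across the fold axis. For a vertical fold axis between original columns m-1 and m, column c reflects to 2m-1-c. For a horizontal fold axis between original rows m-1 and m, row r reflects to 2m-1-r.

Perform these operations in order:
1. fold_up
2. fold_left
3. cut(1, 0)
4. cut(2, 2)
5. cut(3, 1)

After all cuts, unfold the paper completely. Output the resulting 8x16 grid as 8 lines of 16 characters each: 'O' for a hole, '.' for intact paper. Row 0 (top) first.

Answer: ................
O..............O
..O..........O..
.O............O.
.O............O.
..O..........O..
O..............O
................

Derivation:
Op 1 fold_up: fold axis h@4; visible region now rows[0,4) x cols[0,16) = 4x16
Op 2 fold_left: fold axis v@8; visible region now rows[0,4) x cols[0,8) = 4x8
Op 3 cut(1, 0): punch at orig (1,0); cuts so far [(1, 0)]; region rows[0,4) x cols[0,8) = 4x8
Op 4 cut(2, 2): punch at orig (2,2); cuts so far [(1, 0), (2, 2)]; region rows[0,4) x cols[0,8) = 4x8
Op 5 cut(3, 1): punch at orig (3,1); cuts so far [(1, 0), (2, 2), (3, 1)]; region rows[0,4) x cols[0,8) = 4x8
Unfold 1 (reflect across v@8): 6 holes -> [(1, 0), (1, 15), (2, 2), (2, 13), (3, 1), (3, 14)]
Unfold 2 (reflect across h@4): 12 holes -> [(1, 0), (1, 15), (2, 2), (2, 13), (3, 1), (3, 14), (4, 1), (4, 14), (5, 2), (5, 13), (6, 0), (6, 15)]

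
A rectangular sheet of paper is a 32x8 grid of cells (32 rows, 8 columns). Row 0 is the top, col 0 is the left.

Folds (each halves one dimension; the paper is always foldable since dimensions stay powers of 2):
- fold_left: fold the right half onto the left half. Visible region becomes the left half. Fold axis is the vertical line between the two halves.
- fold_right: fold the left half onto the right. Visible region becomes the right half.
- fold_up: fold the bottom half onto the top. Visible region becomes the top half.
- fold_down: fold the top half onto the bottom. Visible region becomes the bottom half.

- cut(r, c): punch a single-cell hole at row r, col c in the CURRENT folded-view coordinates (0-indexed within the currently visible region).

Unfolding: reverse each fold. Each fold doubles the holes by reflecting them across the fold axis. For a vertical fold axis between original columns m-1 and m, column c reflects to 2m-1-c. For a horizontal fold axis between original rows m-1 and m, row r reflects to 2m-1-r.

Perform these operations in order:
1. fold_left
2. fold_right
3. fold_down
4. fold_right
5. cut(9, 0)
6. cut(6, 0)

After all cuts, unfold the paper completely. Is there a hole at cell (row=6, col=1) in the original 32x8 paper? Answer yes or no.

Answer: yes

Derivation:
Op 1 fold_left: fold axis v@4; visible region now rows[0,32) x cols[0,4) = 32x4
Op 2 fold_right: fold axis v@2; visible region now rows[0,32) x cols[2,4) = 32x2
Op 3 fold_down: fold axis h@16; visible region now rows[16,32) x cols[2,4) = 16x2
Op 4 fold_right: fold axis v@3; visible region now rows[16,32) x cols[3,4) = 16x1
Op 5 cut(9, 0): punch at orig (25,3); cuts so far [(25, 3)]; region rows[16,32) x cols[3,4) = 16x1
Op 6 cut(6, 0): punch at orig (22,3); cuts so far [(22, 3), (25, 3)]; region rows[16,32) x cols[3,4) = 16x1
Unfold 1 (reflect across v@3): 4 holes -> [(22, 2), (22, 3), (25, 2), (25, 3)]
Unfold 2 (reflect across h@16): 8 holes -> [(6, 2), (6, 3), (9, 2), (9, 3), (22, 2), (22, 3), (25, 2), (25, 3)]
Unfold 3 (reflect across v@2): 16 holes -> [(6, 0), (6, 1), (6, 2), (6, 3), (9, 0), (9, 1), (9, 2), (9, 3), (22, 0), (22, 1), (22, 2), (22, 3), (25, 0), (25, 1), (25, 2), (25, 3)]
Unfold 4 (reflect across v@4): 32 holes -> [(6, 0), (6, 1), (6, 2), (6, 3), (6, 4), (6, 5), (6, 6), (6, 7), (9, 0), (9, 1), (9, 2), (9, 3), (9, 4), (9, 5), (9, 6), (9, 7), (22, 0), (22, 1), (22, 2), (22, 3), (22, 4), (22, 5), (22, 6), (22, 7), (25, 0), (25, 1), (25, 2), (25, 3), (25, 4), (25, 5), (25, 6), (25, 7)]
Holes: [(6, 0), (6, 1), (6, 2), (6, 3), (6, 4), (6, 5), (6, 6), (6, 7), (9, 0), (9, 1), (9, 2), (9, 3), (9, 4), (9, 5), (9, 6), (9, 7), (22, 0), (22, 1), (22, 2), (22, 3), (22, 4), (22, 5), (22, 6), (22, 7), (25, 0), (25, 1), (25, 2), (25, 3), (25, 4), (25, 5), (25, 6), (25, 7)]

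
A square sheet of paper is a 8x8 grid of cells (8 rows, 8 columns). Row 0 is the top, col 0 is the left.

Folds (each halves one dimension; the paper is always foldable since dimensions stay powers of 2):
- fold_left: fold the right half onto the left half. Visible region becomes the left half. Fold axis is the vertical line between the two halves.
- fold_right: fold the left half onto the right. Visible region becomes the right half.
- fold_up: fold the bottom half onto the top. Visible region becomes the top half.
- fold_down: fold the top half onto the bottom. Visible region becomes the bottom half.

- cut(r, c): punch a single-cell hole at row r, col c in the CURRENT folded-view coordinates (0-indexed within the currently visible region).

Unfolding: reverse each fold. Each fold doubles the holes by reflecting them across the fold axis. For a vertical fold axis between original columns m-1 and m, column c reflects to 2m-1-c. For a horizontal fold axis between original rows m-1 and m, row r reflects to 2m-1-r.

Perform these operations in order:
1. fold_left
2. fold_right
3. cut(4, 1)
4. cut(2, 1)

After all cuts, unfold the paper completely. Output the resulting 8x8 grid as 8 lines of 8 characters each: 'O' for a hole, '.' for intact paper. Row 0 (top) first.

Op 1 fold_left: fold axis v@4; visible region now rows[0,8) x cols[0,4) = 8x4
Op 2 fold_right: fold axis v@2; visible region now rows[0,8) x cols[2,4) = 8x2
Op 3 cut(4, 1): punch at orig (4,3); cuts so far [(4, 3)]; region rows[0,8) x cols[2,4) = 8x2
Op 4 cut(2, 1): punch at orig (2,3); cuts so far [(2, 3), (4, 3)]; region rows[0,8) x cols[2,4) = 8x2
Unfold 1 (reflect across v@2): 4 holes -> [(2, 0), (2, 3), (4, 0), (4, 3)]
Unfold 2 (reflect across v@4): 8 holes -> [(2, 0), (2, 3), (2, 4), (2, 7), (4, 0), (4, 3), (4, 4), (4, 7)]

Answer: ........
........
O..OO..O
........
O..OO..O
........
........
........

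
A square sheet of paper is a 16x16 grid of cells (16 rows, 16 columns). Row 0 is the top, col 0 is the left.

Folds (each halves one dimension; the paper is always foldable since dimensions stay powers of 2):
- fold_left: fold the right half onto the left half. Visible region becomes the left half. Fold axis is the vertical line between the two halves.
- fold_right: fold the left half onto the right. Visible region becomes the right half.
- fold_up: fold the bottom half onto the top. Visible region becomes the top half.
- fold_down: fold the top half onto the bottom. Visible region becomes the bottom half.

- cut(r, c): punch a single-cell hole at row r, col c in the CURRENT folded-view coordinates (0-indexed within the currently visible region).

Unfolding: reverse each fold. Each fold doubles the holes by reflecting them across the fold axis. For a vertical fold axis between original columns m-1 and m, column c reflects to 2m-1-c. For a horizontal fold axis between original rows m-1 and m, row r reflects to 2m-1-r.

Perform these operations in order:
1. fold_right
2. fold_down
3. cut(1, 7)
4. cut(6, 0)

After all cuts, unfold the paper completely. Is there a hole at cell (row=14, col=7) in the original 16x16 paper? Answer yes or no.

Op 1 fold_right: fold axis v@8; visible region now rows[0,16) x cols[8,16) = 16x8
Op 2 fold_down: fold axis h@8; visible region now rows[8,16) x cols[8,16) = 8x8
Op 3 cut(1, 7): punch at orig (9,15); cuts so far [(9, 15)]; region rows[8,16) x cols[8,16) = 8x8
Op 4 cut(6, 0): punch at orig (14,8); cuts so far [(9, 15), (14, 8)]; region rows[8,16) x cols[8,16) = 8x8
Unfold 1 (reflect across h@8): 4 holes -> [(1, 8), (6, 15), (9, 15), (14, 8)]
Unfold 2 (reflect across v@8): 8 holes -> [(1, 7), (1, 8), (6, 0), (6, 15), (9, 0), (9, 15), (14, 7), (14, 8)]
Holes: [(1, 7), (1, 8), (6, 0), (6, 15), (9, 0), (9, 15), (14, 7), (14, 8)]

Answer: yes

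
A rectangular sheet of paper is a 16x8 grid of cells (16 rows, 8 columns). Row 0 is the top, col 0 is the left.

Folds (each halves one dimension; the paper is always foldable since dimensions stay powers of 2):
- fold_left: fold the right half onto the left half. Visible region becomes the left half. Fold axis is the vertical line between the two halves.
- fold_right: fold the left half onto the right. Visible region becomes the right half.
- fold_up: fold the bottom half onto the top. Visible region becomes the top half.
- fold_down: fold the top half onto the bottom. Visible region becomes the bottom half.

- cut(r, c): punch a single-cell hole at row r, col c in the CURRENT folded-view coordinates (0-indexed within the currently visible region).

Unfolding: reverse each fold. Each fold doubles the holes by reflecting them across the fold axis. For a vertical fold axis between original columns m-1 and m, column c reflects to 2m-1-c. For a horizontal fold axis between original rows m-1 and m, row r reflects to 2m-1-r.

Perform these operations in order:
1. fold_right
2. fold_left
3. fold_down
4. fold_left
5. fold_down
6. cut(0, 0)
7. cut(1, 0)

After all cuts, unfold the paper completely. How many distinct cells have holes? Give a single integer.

Op 1 fold_right: fold axis v@4; visible region now rows[0,16) x cols[4,8) = 16x4
Op 2 fold_left: fold axis v@6; visible region now rows[0,16) x cols[4,6) = 16x2
Op 3 fold_down: fold axis h@8; visible region now rows[8,16) x cols[4,6) = 8x2
Op 4 fold_left: fold axis v@5; visible region now rows[8,16) x cols[4,5) = 8x1
Op 5 fold_down: fold axis h@12; visible region now rows[12,16) x cols[4,5) = 4x1
Op 6 cut(0, 0): punch at orig (12,4); cuts so far [(12, 4)]; region rows[12,16) x cols[4,5) = 4x1
Op 7 cut(1, 0): punch at orig (13,4); cuts so far [(12, 4), (13, 4)]; region rows[12,16) x cols[4,5) = 4x1
Unfold 1 (reflect across h@12): 4 holes -> [(10, 4), (11, 4), (12, 4), (13, 4)]
Unfold 2 (reflect across v@5): 8 holes -> [(10, 4), (10, 5), (11, 4), (11, 5), (12, 4), (12, 5), (13, 4), (13, 5)]
Unfold 3 (reflect across h@8): 16 holes -> [(2, 4), (2, 5), (3, 4), (3, 5), (4, 4), (4, 5), (5, 4), (5, 5), (10, 4), (10, 5), (11, 4), (11, 5), (12, 4), (12, 5), (13, 4), (13, 5)]
Unfold 4 (reflect across v@6): 32 holes -> [(2, 4), (2, 5), (2, 6), (2, 7), (3, 4), (3, 5), (3, 6), (3, 7), (4, 4), (4, 5), (4, 6), (4, 7), (5, 4), (5, 5), (5, 6), (5, 7), (10, 4), (10, 5), (10, 6), (10, 7), (11, 4), (11, 5), (11, 6), (11, 7), (12, 4), (12, 5), (12, 6), (12, 7), (13, 4), (13, 5), (13, 6), (13, 7)]
Unfold 5 (reflect across v@4): 64 holes -> [(2, 0), (2, 1), (2, 2), (2, 3), (2, 4), (2, 5), (2, 6), (2, 7), (3, 0), (3, 1), (3, 2), (3, 3), (3, 4), (3, 5), (3, 6), (3, 7), (4, 0), (4, 1), (4, 2), (4, 3), (4, 4), (4, 5), (4, 6), (4, 7), (5, 0), (5, 1), (5, 2), (5, 3), (5, 4), (5, 5), (5, 6), (5, 7), (10, 0), (10, 1), (10, 2), (10, 3), (10, 4), (10, 5), (10, 6), (10, 7), (11, 0), (11, 1), (11, 2), (11, 3), (11, 4), (11, 5), (11, 6), (11, 7), (12, 0), (12, 1), (12, 2), (12, 3), (12, 4), (12, 5), (12, 6), (12, 7), (13, 0), (13, 1), (13, 2), (13, 3), (13, 4), (13, 5), (13, 6), (13, 7)]

Answer: 64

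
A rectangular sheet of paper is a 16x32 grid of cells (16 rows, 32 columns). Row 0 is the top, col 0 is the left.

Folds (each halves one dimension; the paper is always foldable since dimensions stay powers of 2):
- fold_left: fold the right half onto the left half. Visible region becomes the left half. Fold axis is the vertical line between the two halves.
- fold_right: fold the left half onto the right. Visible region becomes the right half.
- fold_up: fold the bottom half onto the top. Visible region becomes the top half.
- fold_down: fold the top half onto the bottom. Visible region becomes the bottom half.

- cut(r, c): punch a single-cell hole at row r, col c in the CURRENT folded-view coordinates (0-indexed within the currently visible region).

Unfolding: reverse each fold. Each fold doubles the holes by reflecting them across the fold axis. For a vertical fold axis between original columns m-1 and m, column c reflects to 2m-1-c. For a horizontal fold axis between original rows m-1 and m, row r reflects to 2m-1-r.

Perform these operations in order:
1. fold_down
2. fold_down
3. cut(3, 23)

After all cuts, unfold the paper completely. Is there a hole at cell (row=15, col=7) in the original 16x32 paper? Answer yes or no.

Answer: no

Derivation:
Op 1 fold_down: fold axis h@8; visible region now rows[8,16) x cols[0,32) = 8x32
Op 2 fold_down: fold axis h@12; visible region now rows[12,16) x cols[0,32) = 4x32
Op 3 cut(3, 23): punch at orig (15,23); cuts so far [(15, 23)]; region rows[12,16) x cols[0,32) = 4x32
Unfold 1 (reflect across h@12): 2 holes -> [(8, 23), (15, 23)]
Unfold 2 (reflect across h@8): 4 holes -> [(0, 23), (7, 23), (8, 23), (15, 23)]
Holes: [(0, 23), (7, 23), (8, 23), (15, 23)]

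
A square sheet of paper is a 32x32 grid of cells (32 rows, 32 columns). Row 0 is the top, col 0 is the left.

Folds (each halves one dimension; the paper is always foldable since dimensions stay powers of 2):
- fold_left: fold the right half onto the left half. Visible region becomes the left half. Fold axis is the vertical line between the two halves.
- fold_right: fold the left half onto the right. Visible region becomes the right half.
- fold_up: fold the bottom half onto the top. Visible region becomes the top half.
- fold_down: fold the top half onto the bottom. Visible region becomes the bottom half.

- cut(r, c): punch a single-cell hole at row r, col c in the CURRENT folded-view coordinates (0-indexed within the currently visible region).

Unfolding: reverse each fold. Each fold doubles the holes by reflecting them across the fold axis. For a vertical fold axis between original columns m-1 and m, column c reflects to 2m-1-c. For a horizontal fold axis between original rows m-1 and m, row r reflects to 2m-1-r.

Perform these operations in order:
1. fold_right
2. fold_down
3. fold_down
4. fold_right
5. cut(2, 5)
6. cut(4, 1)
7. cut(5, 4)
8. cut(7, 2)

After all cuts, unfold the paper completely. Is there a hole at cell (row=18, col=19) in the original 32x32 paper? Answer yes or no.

Op 1 fold_right: fold axis v@16; visible region now rows[0,32) x cols[16,32) = 32x16
Op 2 fold_down: fold axis h@16; visible region now rows[16,32) x cols[16,32) = 16x16
Op 3 fold_down: fold axis h@24; visible region now rows[24,32) x cols[16,32) = 8x16
Op 4 fold_right: fold axis v@24; visible region now rows[24,32) x cols[24,32) = 8x8
Op 5 cut(2, 5): punch at orig (26,29); cuts so far [(26, 29)]; region rows[24,32) x cols[24,32) = 8x8
Op 6 cut(4, 1): punch at orig (28,25); cuts so far [(26, 29), (28, 25)]; region rows[24,32) x cols[24,32) = 8x8
Op 7 cut(5, 4): punch at orig (29,28); cuts so far [(26, 29), (28, 25), (29, 28)]; region rows[24,32) x cols[24,32) = 8x8
Op 8 cut(7, 2): punch at orig (31,26); cuts so far [(26, 29), (28, 25), (29, 28), (31, 26)]; region rows[24,32) x cols[24,32) = 8x8
Unfold 1 (reflect across v@24): 8 holes -> [(26, 18), (26, 29), (28, 22), (28, 25), (29, 19), (29, 28), (31, 21), (31, 26)]
Unfold 2 (reflect across h@24): 16 holes -> [(16, 21), (16, 26), (18, 19), (18, 28), (19, 22), (19, 25), (21, 18), (21, 29), (26, 18), (26, 29), (28, 22), (28, 25), (29, 19), (29, 28), (31, 21), (31, 26)]
Unfold 3 (reflect across h@16): 32 holes -> [(0, 21), (0, 26), (2, 19), (2, 28), (3, 22), (3, 25), (5, 18), (5, 29), (10, 18), (10, 29), (12, 22), (12, 25), (13, 19), (13, 28), (15, 21), (15, 26), (16, 21), (16, 26), (18, 19), (18, 28), (19, 22), (19, 25), (21, 18), (21, 29), (26, 18), (26, 29), (28, 22), (28, 25), (29, 19), (29, 28), (31, 21), (31, 26)]
Unfold 4 (reflect across v@16): 64 holes -> [(0, 5), (0, 10), (0, 21), (0, 26), (2, 3), (2, 12), (2, 19), (2, 28), (3, 6), (3, 9), (3, 22), (3, 25), (5, 2), (5, 13), (5, 18), (5, 29), (10, 2), (10, 13), (10, 18), (10, 29), (12, 6), (12, 9), (12, 22), (12, 25), (13, 3), (13, 12), (13, 19), (13, 28), (15, 5), (15, 10), (15, 21), (15, 26), (16, 5), (16, 10), (16, 21), (16, 26), (18, 3), (18, 12), (18, 19), (18, 28), (19, 6), (19, 9), (19, 22), (19, 25), (21, 2), (21, 13), (21, 18), (21, 29), (26, 2), (26, 13), (26, 18), (26, 29), (28, 6), (28, 9), (28, 22), (28, 25), (29, 3), (29, 12), (29, 19), (29, 28), (31, 5), (31, 10), (31, 21), (31, 26)]
Holes: [(0, 5), (0, 10), (0, 21), (0, 26), (2, 3), (2, 12), (2, 19), (2, 28), (3, 6), (3, 9), (3, 22), (3, 25), (5, 2), (5, 13), (5, 18), (5, 29), (10, 2), (10, 13), (10, 18), (10, 29), (12, 6), (12, 9), (12, 22), (12, 25), (13, 3), (13, 12), (13, 19), (13, 28), (15, 5), (15, 10), (15, 21), (15, 26), (16, 5), (16, 10), (16, 21), (16, 26), (18, 3), (18, 12), (18, 19), (18, 28), (19, 6), (19, 9), (19, 22), (19, 25), (21, 2), (21, 13), (21, 18), (21, 29), (26, 2), (26, 13), (26, 18), (26, 29), (28, 6), (28, 9), (28, 22), (28, 25), (29, 3), (29, 12), (29, 19), (29, 28), (31, 5), (31, 10), (31, 21), (31, 26)]

Answer: yes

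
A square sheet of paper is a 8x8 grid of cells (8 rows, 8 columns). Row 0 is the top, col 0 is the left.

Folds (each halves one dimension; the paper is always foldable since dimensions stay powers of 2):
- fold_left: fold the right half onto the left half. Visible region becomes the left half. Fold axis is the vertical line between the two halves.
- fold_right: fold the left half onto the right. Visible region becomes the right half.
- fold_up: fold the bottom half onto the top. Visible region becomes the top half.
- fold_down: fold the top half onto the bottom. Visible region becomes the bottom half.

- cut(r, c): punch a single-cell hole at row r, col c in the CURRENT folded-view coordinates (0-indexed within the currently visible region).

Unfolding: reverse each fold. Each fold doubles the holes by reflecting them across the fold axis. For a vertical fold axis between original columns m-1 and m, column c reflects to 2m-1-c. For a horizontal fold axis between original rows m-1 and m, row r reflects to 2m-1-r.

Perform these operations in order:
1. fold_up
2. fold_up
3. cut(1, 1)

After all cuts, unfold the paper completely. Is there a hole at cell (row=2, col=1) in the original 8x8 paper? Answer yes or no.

Op 1 fold_up: fold axis h@4; visible region now rows[0,4) x cols[0,8) = 4x8
Op 2 fold_up: fold axis h@2; visible region now rows[0,2) x cols[0,8) = 2x8
Op 3 cut(1, 1): punch at orig (1,1); cuts so far [(1, 1)]; region rows[0,2) x cols[0,8) = 2x8
Unfold 1 (reflect across h@2): 2 holes -> [(1, 1), (2, 1)]
Unfold 2 (reflect across h@4): 4 holes -> [(1, 1), (2, 1), (5, 1), (6, 1)]
Holes: [(1, 1), (2, 1), (5, 1), (6, 1)]

Answer: yes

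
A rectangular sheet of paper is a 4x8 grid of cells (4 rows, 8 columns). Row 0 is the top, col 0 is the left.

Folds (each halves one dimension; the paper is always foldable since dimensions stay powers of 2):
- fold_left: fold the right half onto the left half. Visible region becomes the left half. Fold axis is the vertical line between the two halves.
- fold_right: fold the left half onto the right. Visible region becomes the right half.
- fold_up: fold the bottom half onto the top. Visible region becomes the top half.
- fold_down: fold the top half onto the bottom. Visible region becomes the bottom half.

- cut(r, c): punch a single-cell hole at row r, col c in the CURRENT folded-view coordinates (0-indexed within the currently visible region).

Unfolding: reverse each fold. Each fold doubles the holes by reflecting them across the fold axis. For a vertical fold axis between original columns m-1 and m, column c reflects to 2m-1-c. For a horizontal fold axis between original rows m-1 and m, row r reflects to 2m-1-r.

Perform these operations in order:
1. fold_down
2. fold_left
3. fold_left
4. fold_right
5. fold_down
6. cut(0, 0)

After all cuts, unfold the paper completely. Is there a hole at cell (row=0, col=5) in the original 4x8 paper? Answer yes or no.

Op 1 fold_down: fold axis h@2; visible region now rows[2,4) x cols[0,8) = 2x8
Op 2 fold_left: fold axis v@4; visible region now rows[2,4) x cols[0,4) = 2x4
Op 3 fold_left: fold axis v@2; visible region now rows[2,4) x cols[0,2) = 2x2
Op 4 fold_right: fold axis v@1; visible region now rows[2,4) x cols[1,2) = 2x1
Op 5 fold_down: fold axis h@3; visible region now rows[3,4) x cols[1,2) = 1x1
Op 6 cut(0, 0): punch at orig (3,1); cuts so far [(3, 1)]; region rows[3,4) x cols[1,2) = 1x1
Unfold 1 (reflect across h@3): 2 holes -> [(2, 1), (3, 1)]
Unfold 2 (reflect across v@1): 4 holes -> [(2, 0), (2, 1), (3, 0), (3, 1)]
Unfold 3 (reflect across v@2): 8 holes -> [(2, 0), (2, 1), (2, 2), (2, 3), (3, 0), (3, 1), (3, 2), (3, 3)]
Unfold 4 (reflect across v@4): 16 holes -> [(2, 0), (2, 1), (2, 2), (2, 3), (2, 4), (2, 5), (2, 6), (2, 7), (3, 0), (3, 1), (3, 2), (3, 3), (3, 4), (3, 5), (3, 6), (3, 7)]
Unfold 5 (reflect across h@2): 32 holes -> [(0, 0), (0, 1), (0, 2), (0, 3), (0, 4), (0, 5), (0, 6), (0, 7), (1, 0), (1, 1), (1, 2), (1, 3), (1, 4), (1, 5), (1, 6), (1, 7), (2, 0), (2, 1), (2, 2), (2, 3), (2, 4), (2, 5), (2, 6), (2, 7), (3, 0), (3, 1), (3, 2), (3, 3), (3, 4), (3, 5), (3, 6), (3, 7)]
Holes: [(0, 0), (0, 1), (0, 2), (0, 3), (0, 4), (0, 5), (0, 6), (0, 7), (1, 0), (1, 1), (1, 2), (1, 3), (1, 4), (1, 5), (1, 6), (1, 7), (2, 0), (2, 1), (2, 2), (2, 3), (2, 4), (2, 5), (2, 6), (2, 7), (3, 0), (3, 1), (3, 2), (3, 3), (3, 4), (3, 5), (3, 6), (3, 7)]

Answer: yes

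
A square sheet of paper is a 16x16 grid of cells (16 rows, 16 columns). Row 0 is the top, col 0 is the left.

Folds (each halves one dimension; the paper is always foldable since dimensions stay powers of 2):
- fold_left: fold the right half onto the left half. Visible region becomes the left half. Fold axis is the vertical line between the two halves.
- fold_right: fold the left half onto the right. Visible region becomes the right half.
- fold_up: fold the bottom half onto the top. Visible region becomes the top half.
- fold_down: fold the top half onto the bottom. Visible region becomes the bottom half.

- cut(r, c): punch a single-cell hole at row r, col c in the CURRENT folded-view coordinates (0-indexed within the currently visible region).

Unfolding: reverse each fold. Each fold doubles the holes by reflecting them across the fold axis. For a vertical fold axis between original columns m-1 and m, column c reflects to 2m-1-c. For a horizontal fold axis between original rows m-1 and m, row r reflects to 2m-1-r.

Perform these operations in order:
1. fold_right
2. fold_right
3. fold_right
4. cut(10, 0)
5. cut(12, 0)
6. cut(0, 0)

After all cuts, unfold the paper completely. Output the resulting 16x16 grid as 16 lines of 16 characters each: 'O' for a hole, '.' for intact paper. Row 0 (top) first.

Answer: .OO..OO..OO..OO.
................
................
................
................
................
................
................
................
................
.OO..OO..OO..OO.
................
.OO..OO..OO..OO.
................
................
................

Derivation:
Op 1 fold_right: fold axis v@8; visible region now rows[0,16) x cols[8,16) = 16x8
Op 2 fold_right: fold axis v@12; visible region now rows[0,16) x cols[12,16) = 16x4
Op 3 fold_right: fold axis v@14; visible region now rows[0,16) x cols[14,16) = 16x2
Op 4 cut(10, 0): punch at orig (10,14); cuts so far [(10, 14)]; region rows[0,16) x cols[14,16) = 16x2
Op 5 cut(12, 0): punch at orig (12,14); cuts so far [(10, 14), (12, 14)]; region rows[0,16) x cols[14,16) = 16x2
Op 6 cut(0, 0): punch at orig (0,14); cuts so far [(0, 14), (10, 14), (12, 14)]; region rows[0,16) x cols[14,16) = 16x2
Unfold 1 (reflect across v@14): 6 holes -> [(0, 13), (0, 14), (10, 13), (10, 14), (12, 13), (12, 14)]
Unfold 2 (reflect across v@12): 12 holes -> [(0, 9), (0, 10), (0, 13), (0, 14), (10, 9), (10, 10), (10, 13), (10, 14), (12, 9), (12, 10), (12, 13), (12, 14)]
Unfold 3 (reflect across v@8): 24 holes -> [(0, 1), (0, 2), (0, 5), (0, 6), (0, 9), (0, 10), (0, 13), (0, 14), (10, 1), (10, 2), (10, 5), (10, 6), (10, 9), (10, 10), (10, 13), (10, 14), (12, 1), (12, 2), (12, 5), (12, 6), (12, 9), (12, 10), (12, 13), (12, 14)]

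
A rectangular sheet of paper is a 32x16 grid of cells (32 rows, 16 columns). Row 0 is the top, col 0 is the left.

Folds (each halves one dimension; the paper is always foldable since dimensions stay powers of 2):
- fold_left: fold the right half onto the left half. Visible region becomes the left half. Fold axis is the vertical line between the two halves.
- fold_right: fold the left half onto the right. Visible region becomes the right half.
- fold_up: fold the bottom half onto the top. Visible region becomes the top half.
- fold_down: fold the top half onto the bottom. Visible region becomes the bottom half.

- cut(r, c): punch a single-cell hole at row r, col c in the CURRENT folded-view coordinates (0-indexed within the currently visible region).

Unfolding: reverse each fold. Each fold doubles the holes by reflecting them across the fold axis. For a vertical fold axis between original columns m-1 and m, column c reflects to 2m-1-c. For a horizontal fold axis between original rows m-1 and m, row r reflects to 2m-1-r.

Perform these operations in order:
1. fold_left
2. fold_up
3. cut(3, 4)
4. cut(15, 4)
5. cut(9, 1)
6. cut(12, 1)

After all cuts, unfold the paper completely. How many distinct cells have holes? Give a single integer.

Answer: 16

Derivation:
Op 1 fold_left: fold axis v@8; visible region now rows[0,32) x cols[0,8) = 32x8
Op 2 fold_up: fold axis h@16; visible region now rows[0,16) x cols[0,8) = 16x8
Op 3 cut(3, 4): punch at orig (3,4); cuts so far [(3, 4)]; region rows[0,16) x cols[0,8) = 16x8
Op 4 cut(15, 4): punch at orig (15,4); cuts so far [(3, 4), (15, 4)]; region rows[0,16) x cols[0,8) = 16x8
Op 5 cut(9, 1): punch at orig (9,1); cuts so far [(3, 4), (9, 1), (15, 4)]; region rows[0,16) x cols[0,8) = 16x8
Op 6 cut(12, 1): punch at orig (12,1); cuts so far [(3, 4), (9, 1), (12, 1), (15, 4)]; region rows[0,16) x cols[0,8) = 16x8
Unfold 1 (reflect across h@16): 8 holes -> [(3, 4), (9, 1), (12, 1), (15, 4), (16, 4), (19, 1), (22, 1), (28, 4)]
Unfold 2 (reflect across v@8): 16 holes -> [(3, 4), (3, 11), (9, 1), (9, 14), (12, 1), (12, 14), (15, 4), (15, 11), (16, 4), (16, 11), (19, 1), (19, 14), (22, 1), (22, 14), (28, 4), (28, 11)]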